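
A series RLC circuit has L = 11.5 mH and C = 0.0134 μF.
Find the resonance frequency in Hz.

Step 1 — Resonance condition Im(Z)=0 gives ω₀ = 1/√(LC).
Step 2 — ω₀ = 1/√(0.0115·1.34e-08) = 8.056e+04 rad/s.
Step 3 — f₀ = ω₀/(2π) = 1.282e+04 Hz.

f₀ = 1.282e+04 Hz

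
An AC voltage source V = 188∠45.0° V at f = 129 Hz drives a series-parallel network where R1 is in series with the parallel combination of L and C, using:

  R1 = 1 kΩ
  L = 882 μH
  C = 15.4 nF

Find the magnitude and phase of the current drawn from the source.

Step 1 — Angular frequency: ω = 2π·f = 2π·129 = 810.5 rad/s.
Step 2 — Component impedances:
  R1: Z = R = 1000 Ω
  L: Z = jωL = j·810.5·0.000882 = 0 + j0.7149 Ω
  C: Z = 1/(jωC) = -j/(ω·C) = 0 - j8.011e+04 Ω
Step 3 — Parallel branch: L || C = 1/(1/L + 1/C) = 0 + j0.7149 Ω.
Step 4 — Series with R1: Z_total = R1 + (L || C) = 1000 + j0.7149 Ω = 1000∠0.0° Ω.
Step 5 — Source phasor: V = 188∠45.0° V = 132.9 + j132.9 V.
Step 6 — Ohm's law: I = V / Z_total = (132.9 + j132.9) / (1000 + j0.7149) = 0.133 + j0.1328 A.
Step 7 — Convert to polar: |I| = 0.188 A, ∠I = 45.0°.

I = 0.188∠45.0° A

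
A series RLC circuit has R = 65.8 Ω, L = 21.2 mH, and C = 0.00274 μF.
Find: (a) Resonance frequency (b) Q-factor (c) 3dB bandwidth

Step 1 — Resonance condition Im(Z)=0 gives ω₀ = 1/√(LC).
Step 2 — ω₀ = 1/√(0.0212·2.74e-09) = 1.312e+05 rad/s.
Step 3 — f₀ = ω₀/(2π) = 2.088e+04 Hz.
Step 4 — Series Q: Q = ω₀L/R = 1.312e+05·0.0212/65.8 = 42.27.
Step 5 — 3dB bandwidth: Δω = ω₀/Q = 3104 rad/s; BW = Δω/(2π) = 494 Hz.

(a) f₀ = 2.088e+04 Hz  (b) Q = 42.27  (c) BW = 494 Hz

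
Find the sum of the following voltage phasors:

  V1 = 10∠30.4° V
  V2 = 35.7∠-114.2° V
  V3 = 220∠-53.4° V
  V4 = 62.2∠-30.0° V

Step 1 — Convert each phasor to rectangular form:
  V1 = 10·(cos(30.4°) + j·sin(30.4°)) = 8.625 + j5.06 V
  V2 = 35.7·(cos(-114.2°) + j·sin(-114.2°)) = -14.63 - j32.56 V
  V3 = 220·(cos(-53.4°) + j·sin(-53.4°)) = 131.2 - j176.6 V
  V4 = 62.2·(cos(-30.0°) + j·sin(-30.0°)) = 53.87 - j31.1 V
Step 2 — Sum components: V_total = 179 - j235.2 V.
Step 3 — Convert to polar: |V_total| = 295.6 V, ∠V_total = -52.7°.

V_total = 295.6∠-52.7° V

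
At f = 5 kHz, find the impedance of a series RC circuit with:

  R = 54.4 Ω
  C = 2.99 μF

Step 1 — Angular frequency: ω = 2π·f = 2π·5000 = 3.142e+04 rad/s.
Step 2 — Component impedances:
  R: Z = R = 54.4 Ω
  C: Z = 1/(jωC) = -j/(ω·C) = 0 - j10.65 Ω
Step 3 — Series combination: Z_total = R + C = 54.4 - j10.65 Ω = 55.43∠-11.1° Ω.

Z = 54.4 - j10.65 Ω = 55.43∠-11.1° Ω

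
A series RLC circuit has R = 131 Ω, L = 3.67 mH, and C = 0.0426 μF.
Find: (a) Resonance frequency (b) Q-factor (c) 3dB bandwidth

Step 1 — Resonance: ω₀ = 1/√(LC) = 1/√(0.00367·4.26e-08) = 7.998e+04 rad/s.
Step 2 — f₀ = ω₀/(2π) = 1.273e+04 Hz.
Step 3 — Series Q: Q = ω₀L/R = 7.998e+04·0.00367/131 = 2.241.
Step 4 — Bandwidth: Δω = ω₀/Q = 3.569e+04 rad/s; BW = Δω/(2π) = 5681 Hz.

(a) f₀ = 1.273e+04 Hz  (b) Q = 2.241  (c) BW = 5681 Hz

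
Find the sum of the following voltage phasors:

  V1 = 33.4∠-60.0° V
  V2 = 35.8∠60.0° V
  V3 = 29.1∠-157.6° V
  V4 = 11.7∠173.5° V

Step 1 — Convert each phasor to rectangular form:
  V1 = 33.4·(cos(-60.0°) + j·sin(-60.0°)) = 16.7 - j28.93 V
  V2 = 35.8·(cos(60.0°) + j·sin(60.0°)) = 17.9 + j31 V
  V3 = 29.1·(cos(-157.6°) + j·sin(-157.6°)) = -26.9 - j11.09 V
  V4 = 11.7·(cos(173.5°) + j·sin(173.5°)) = -11.62 + j1.324 V
Step 2 — Sum components: V_total = -3.929 - j7.686 V.
Step 3 — Convert to polar: |V_total| = 8.632 V, ∠V_total = -117.1°.

V_total = 8.632∠-117.1° V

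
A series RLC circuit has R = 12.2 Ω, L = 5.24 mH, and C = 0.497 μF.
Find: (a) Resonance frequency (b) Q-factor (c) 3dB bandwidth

Step 1 — Resonance: ω₀ = 1/√(LC) = 1/√(0.00524·4.97e-07) = 1.96e+04 rad/s.
Step 2 — f₀ = ω₀/(2π) = 3119 Hz.
Step 3 — Series Q: Q = ω₀L/R = 1.96e+04·0.00524/12.2 = 8.416.
Step 4 — Bandwidth: Δω = ω₀/Q = 2328 rad/s; BW = Δω/(2π) = 370.6 Hz.

(a) f₀ = 3119 Hz  (b) Q = 8.416  (c) BW = 370.6 Hz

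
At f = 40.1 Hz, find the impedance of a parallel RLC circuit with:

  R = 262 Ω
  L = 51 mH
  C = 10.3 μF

Step 1 — Angular frequency: ω = 2π·f = 2π·40.1 = 252 rad/s.
Step 2 — Component impedances:
  R: Z = R = 262 Ω
  L: Z = jωL = j·252·0.051 = 0 + j12.85 Ω
  C: Z = 1/(jωC) = -j/(ω·C) = 0 - j385.3 Ω
Step 3 — Parallel combination: 1/Z_total = 1/R + 1/L + 1/C; Z_total = 0.6727 + j13.26 Ω = 13.28∠87.1° Ω.

Z = 0.6727 + j13.26 Ω = 13.28∠87.1° Ω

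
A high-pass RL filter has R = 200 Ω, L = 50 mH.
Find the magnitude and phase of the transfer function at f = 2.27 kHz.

Step 1 — Angular frequency: ω = 2π·2270 = 1.426e+04 rad/s.
Step 2 — Transfer function: H(jω) = jωL/(R + jωL).
Step 3 — Numerator jωL = j·713.1; denominator R + jωL = 200 + j713.1.
Step 4 — H = 0.9271 + j0.26.
Step 5 — Magnitude: |H| = 0.9629 (-0.3 dB); phase: φ = 15.7°.

|H| = 0.9629 (-0.3 dB), φ = 15.7°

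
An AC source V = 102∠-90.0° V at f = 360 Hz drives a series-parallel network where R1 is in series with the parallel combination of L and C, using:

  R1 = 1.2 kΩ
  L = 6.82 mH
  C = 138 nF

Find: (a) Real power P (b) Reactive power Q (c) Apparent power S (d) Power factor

Step 1 — Angular frequency: ω = 2π·f = 2π·360 = 2262 rad/s.
Step 2 — Component impedances:
  R1: Z = R = 1200 Ω
  L: Z = jωL = j·2262·0.00682 = 0 + j15.43 Ω
  C: Z = 1/(jωC) = -j/(ω·C) = 0 - j3204 Ω
Step 3 — Parallel branch: L || C = 1/(1/L + 1/C) = 0 + j15.5 Ω.
Step 4 — Series with R1: Z_total = R1 + (L || C) = 1200 + j15.5 Ω = 1200∠0.7° Ω.
Step 5 — Source phasor: V = 102∠-90.0° V = 0 - j102 V.
Step 6 — Current: I = V / Z = -0.001098 - j0.08499 A = 0.08499∠-90.7° A.
Step 7 — Complex power: S = V·I* = 8.669 + j0.112 VA.
Step 8 — Real power: P = Re(S) = 8.669 W.
Step 9 — Reactive power: Q = Im(S) = 0.112 VAR.
Step 10 — Apparent power: |S| = 8.669 VA.
Step 11 — Power factor: PF = P/|S| = 0.9999 (lagging).

(a) P = 8.669 W  (b) Q = 0.112 VAR  (c) S = 8.669 VA  (d) PF = 0.9999 (lagging)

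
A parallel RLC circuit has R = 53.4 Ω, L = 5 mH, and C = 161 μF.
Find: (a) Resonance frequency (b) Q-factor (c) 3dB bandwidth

Step 1 — Resonance: ω₀ = 1/√(LC) = 1/√(0.005·0.000161) = 1115 rad/s.
Step 2 — f₀ = ω₀/(2π) = 177.4 Hz.
Step 3 — Parallel Q: Q = R/(ω₀L) = 53.4/(1115·0.005) = 9.582.
Step 4 — Bandwidth: Δω = ω₀/Q = 116.3 rad/s; BW = Δω/(2π) = 18.51 Hz.

(a) f₀ = 177.4 Hz  (b) Q = 9.582  (c) BW = 18.51 Hz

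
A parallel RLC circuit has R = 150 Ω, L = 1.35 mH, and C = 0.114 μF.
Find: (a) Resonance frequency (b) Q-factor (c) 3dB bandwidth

Step 1 — Resonance: ω₀ = 1/√(LC) = 1/√(0.00135·1.14e-07) = 8.061e+04 rad/s.
Step 2 — f₀ = ω₀/(2π) = 1.283e+04 Hz.
Step 3 — Parallel Q: Q = R/(ω₀L) = 150/(8.061e+04·0.00135) = 1.378.
Step 4 — Bandwidth: Δω = ω₀/Q = 5.848e+04 rad/s; BW = Δω/(2π) = 9307 Hz.

(a) f₀ = 1.283e+04 Hz  (b) Q = 1.378  (c) BW = 9307 Hz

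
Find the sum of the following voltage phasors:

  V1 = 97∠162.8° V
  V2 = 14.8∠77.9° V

Step 1 — Convert each phasor to rectangular form:
  V1 = 97·(cos(162.8°) + j·sin(162.8°)) = -92.66 + j28.68 V
  V2 = 14.8·(cos(77.9°) + j·sin(77.9°)) = 3.102 + j14.47 V
Step 2 — Sum components: V_total = -89.56 + j43.15 V.
Step 3 — Convert to polar: |V_total| = 99.41 V, ∠V_total = 154.3°.

V_total = 99.41∠154.3° V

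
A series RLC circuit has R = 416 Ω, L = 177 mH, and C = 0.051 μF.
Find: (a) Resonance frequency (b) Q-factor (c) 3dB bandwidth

Step 1 — Resonance: ω₀ = 1/√(LC) = 1/√(0.177·5.1e-08) = 1.053e+04 rad/s.
Step 2 — f₀ = ω₀/(2π) = 1675 Hz.
Step 3 — Series Q: Q = ω₀L/R = 1.053e+04·0.177/416 = 4.478.
Step 4 — Bandwidth: Δω = ω₀/Q = 2350 rad/s; BW = Δω/(2π) = 374.1 Hz.

(a) f₀ = 1675 Hz  (b) Q = 4.478  (c) BW = 374.1 Hz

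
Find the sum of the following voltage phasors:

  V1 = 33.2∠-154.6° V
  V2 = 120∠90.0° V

Step 1 — Convert each phasor to rectangular form:
  V1 = 33.2·(cos(-154.6°) + j·sin(-154.6°)) = -29.99 - j14.24 V
  V2 = 120·(cos(90.0°) + j·sin(90.0°)) = 0 + j120 V
Step 2 — Sum components: V_total = -29.99 + j105.8 V.
Step 3 — Convert to polar: |V_total| = 109.9 V, ∠V_total = 105.8°.

V_total = 109.9∠105.8° V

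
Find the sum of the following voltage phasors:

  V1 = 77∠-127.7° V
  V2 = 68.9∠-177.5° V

Step 1 — Convert each phasor to rectangular form:
  V1 = 77·(cos(-127.7°) + j·sin(-127.7°)) = -47.09 - j60.92 V
  V2 = 68.9·(cos(-177.5°) + j·sin(-177.5°)) = -68.83 - j3.005 V
Step 2 — Sum components: V_total = -115.9 - j63.93 V.
Step 3 — Convert to polar: |V_total| = 132.4 V, ∠V_total = -151.1°.

V_total = 132.4∠-151.1° V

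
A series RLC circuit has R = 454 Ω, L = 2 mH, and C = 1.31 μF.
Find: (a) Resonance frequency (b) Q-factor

Step 1 — Resonance condition Im(Z)=0 gives ω₀ = 1/√(LC).
Step 2 — ω₀ = 1/√(0.002·1.31e-06) = 1.954e+04 rad/s.
Step 3 — f₀ = ω₀/(2π) = 3109 Hz.
Step 4 — Series Q: Q = ω₀L/R = 1.954e+04·0.002/454 = 0.08606.

(a) f₀ = 3109 Hz  (b) Q = 0.08606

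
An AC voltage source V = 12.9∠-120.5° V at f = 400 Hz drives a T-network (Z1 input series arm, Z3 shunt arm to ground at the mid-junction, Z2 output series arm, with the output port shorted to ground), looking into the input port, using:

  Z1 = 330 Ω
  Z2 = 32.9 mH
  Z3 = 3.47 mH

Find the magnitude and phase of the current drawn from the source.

Step 1 — Angular frequency: ω = 2π·f = 2π·400 = 2513 rad/s.
Step 2 — Component impedances:
  Z1: Z = R = 330 Ω
  Z2: Z = jωL = j·2513·0.0329 = 0 + j82.69 Ω
  Z3: Z = jωL = j·2513·0.00347 = 0 + j8.721 Ω
Step 3 — With the output port shorted to ground, the output series arm Z2 runs from the junction to ground; the shunt arm Z3 also runs from the junction to ground. They appear in parallel: Z3 || Z2 = 0 + j7.889 Ω.
Step 4 — Series with input arm Z1: Z_in = Z1 + (Z3 || Z2) = 330 + j7.889 Ω = 330.1∠1.4° Ω.
Step 5 — Source phasor: V = 12.9∠-120.5° V = -6.547 - j11.12 V.
Step 6 — Ohm's law: I = V / Z_total = (-6.547 - j11.12) / (330 + j7.889) = -0.02063 - j0.03319 A.
Step 7 — Convert to polar: |I| = 0.03908 A, ∠I = -121.9°.

I = 0.03908∠-121.9° A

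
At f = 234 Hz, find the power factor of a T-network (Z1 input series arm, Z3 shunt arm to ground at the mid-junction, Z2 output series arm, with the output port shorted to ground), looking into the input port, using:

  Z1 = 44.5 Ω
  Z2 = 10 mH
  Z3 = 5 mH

Step 1 — Angular frequency: ω = 2π·f = 2π·234 = 1470 rad/s.
Step 2 — Component impedances:
  Z1: Z = R = 44.5 Ω
  Z2: Z = jωL = j·1470·0.01 = 0 + j14.7 Ω
  Z3: Z = jωL = j·1470·0.005 = 0 + j7.351 Ω
Step 3 — With the output port shorted to ground, the output series arm Z2 runs from the junction to ground; the shunt arm Z3 also runs from the junction to ground. They appear in parallel: Z3 || Z2 = 0 + j4.901 Ω.
Step 4 — Series with input arm Z1: Z_in = Z1 + (Z3 || Z2) = 44.5 + j4.901 Ω = 44.77∠6.3° Ω.
Step 5 — Power factor: PF = cos(φ) = Re(Z)/|Z| = 44.5/44.77 = 0.994.
Step 6 — Type: Im(Z) = 4.901 ⇒ lagging (phase φ = 6.3°).

PF = 0.994 (lagging, φ = 6.3°)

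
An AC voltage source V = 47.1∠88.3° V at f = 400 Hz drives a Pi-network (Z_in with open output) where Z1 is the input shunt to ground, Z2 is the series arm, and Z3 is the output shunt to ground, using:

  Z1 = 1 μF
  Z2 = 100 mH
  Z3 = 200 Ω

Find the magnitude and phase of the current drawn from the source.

Step 1 — Angular frequency: ω = 2π·f = 2π·400 = 2513 rad/s.
Step 2 — Component impedances:
  Z1: Z = 1/(jωC) = -j/(ω·C) = 0 - j397.9 Ω
  Z2: Z = jωL = j·2513·0.1 = 0 + j251.3 Ω
  Z3: Z = R = 200 Ω
Step 3 — With open output, the series arm Z2 and the output shunt Z3 appear in series to ground: Z2 + Z3 = 200 + j251.3 Ω.
Step 4 — Parallel with input shunt Z1: Z_in = Z1 || (Z2 + Z3) = 515 - j20.49 Ω = 515.4∠-2.3° Ω.
Step 5 — Source phasor: V = 47.1∠88.3° V = 1.397 + j47.08 V.
Step 6 — Ohm's law: I = V / Z_total = (1.397 + j47.08) / (515 - j20.49) = -0.0009217 + j0.09138 A.
Step 7 — Convert to polar: |I| = 0.09138 A, ∠I = 90.6°.

I = 0.09138∠90.6° A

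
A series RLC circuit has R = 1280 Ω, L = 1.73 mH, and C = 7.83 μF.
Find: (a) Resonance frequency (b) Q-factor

Step 1 — Resonance condition Im(Z)=0 gives ω₀ = 1/√(LC).
Step 2 — ω₀ = 1/√(0.00173·7.83e-06) = 8592 rad/s.
Step 3 — f₀ = ω₀/(2π) = 1367 Hz.
Step 4 — Series Q: Q = ω₀L/R = 8592·0.00173/1280 = 0.01161.

(a) f₀ = 1367 Hz  (b) Q = 0.01161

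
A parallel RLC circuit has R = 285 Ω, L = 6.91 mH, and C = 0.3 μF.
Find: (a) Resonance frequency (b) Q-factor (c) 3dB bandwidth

Step 1 — Resonance: ω₀ = 1/√(LC) = 1/√(0.00691·3e-07) = 2.196e+04 rad/s.
Step 2 — f₀ = ω₀/(2π) = 3496 Hz.
Step 3 — Parallel Q: Q = R/(ω₀L) = 285/(2.196e+04·0.00691) = 1.878.
Step 4 — Bandwidth: Δω = ω₀/Q = 1.17e+04 rad/s; BW = Δω/(2π) = 1861 Hz.

(a) f₀ = 3496 Hz  (b) Q = 1.878  (c) BW = 1861 Hz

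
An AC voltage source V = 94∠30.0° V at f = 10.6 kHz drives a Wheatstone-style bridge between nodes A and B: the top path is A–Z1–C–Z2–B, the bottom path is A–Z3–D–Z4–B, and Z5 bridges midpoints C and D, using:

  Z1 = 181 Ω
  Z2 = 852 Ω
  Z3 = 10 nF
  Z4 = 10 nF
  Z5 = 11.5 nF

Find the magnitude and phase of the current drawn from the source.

Step 1 — Angular frequency: ω = 2π·f = 2π·1.06e+04 = 6.66e+04 rad/s.
Step 2 — Component impedances:
  Z1: Z = R = 181 Ω
  Z2: Z = R = 852 Ω
  Z3: Z = 1/(jωC) = -j/(ω·C) = 0 - j1501 Ω
  Z4: Z = 1/(jωC) = -j/(ω·C) = 0 - j1501 Ω
  Z5: Z = 1/(jωC) = -j/(ω·C) = 0 - j1306 Ω
Step 3 — Bridge requires nodal analysis (the Z5 bridge couples midpoints C and D, so the two paths cannot be reduced to a simple series/parallel combination). Setting node B to ground and injecting 1 A at node A, the 3-node admittance system at A, C, D solves to V_A = Z_AB = 890.1 - j351.7 Ω = 957∠-21.6° Ω.
Step 4 — Source phasor: V = 94∠30.0° V = 81.41 + j47 V.
Step 5 — Ohm's law: I = V / Z_total = (81.41 + j47) / (890.1 - j351.7) = 0.06106 + j0.07694 A.
Step 6 — Convert to polar: |I| = 0.09822 A, ∠I = 51.6°.

I = 0.09822∠51.6° A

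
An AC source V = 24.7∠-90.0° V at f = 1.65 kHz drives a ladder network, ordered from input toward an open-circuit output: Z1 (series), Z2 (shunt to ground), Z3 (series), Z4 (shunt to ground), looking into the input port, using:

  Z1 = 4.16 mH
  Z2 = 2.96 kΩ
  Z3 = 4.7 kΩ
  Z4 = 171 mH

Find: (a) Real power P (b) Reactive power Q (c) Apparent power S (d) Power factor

Step 1 — Angular frequency: ω = 2π·f = 2π·1650 = 1.037e+04 rad/s.
Step 2 — Component impedances:
  Z1: Z = jωL = j·1.037e+04·0.00416 = 0 + j43.13 Ω
  Z2: Z = R = 2960 Ω
  Z3: Z = R = 4700 Ω
  Z4: Z = jωL = j·1.037e+04·0.171 = 0 + j1773 Ω
Step 3 — Ladder network (open output): work backward from the far end, alternating series and parallel combinations. Z_in = 1874 + j294.4 Ω = 1897∠8.9° Ω.
Step 4 — Source phasor: V = 24.7∠-90.0° V = 0 - j24.7 V.
Step 5 — Current: I = V / Z = -0.00202 - j0.01286 A = 0.01302∠-98.9° A.
Step 6 — Complex power: S = V·I* = 0.3177 + j0.04989 VA.
Step 7 — Real power: P = Re(S) = 0.3177 W.
Step 8 — Reactive power: Q = Im(S) = 0.04989 VAR.
Step 9 — Apparent power: |S| = 0.3216 VA.
Step 10 — Power factor: PF = P/|S| = 0.9879 (lagging).

(a) P = 0.3177 W  (b) Q = 0.04989 VAR  (c) S = 0.3216 VA  (d) PF = 0.9879 (lagging)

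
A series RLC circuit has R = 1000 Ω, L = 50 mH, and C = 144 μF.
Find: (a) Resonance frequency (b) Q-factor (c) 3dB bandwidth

Step 1 — Resonance: ω₀ = 1/√(LC) = 1/√(0.05·0.000144) = 372.7 rad/s.
Step 2 — f₀ = ω₀/(2π) = 59.31 Hz.
Step 3 — Series Q: Q = ω₀L/R = 372.7·0.05/1000 = 0.01863.
Step 4 — Bandwidth: Δω = ω₀/Q = 2e+04 rad/s; BW = Δω/(2π) = 3183 Hz.

(a) f₀ = 59.31 Hz  (b) Q = 0.01863  (c) BW = 3183 Hz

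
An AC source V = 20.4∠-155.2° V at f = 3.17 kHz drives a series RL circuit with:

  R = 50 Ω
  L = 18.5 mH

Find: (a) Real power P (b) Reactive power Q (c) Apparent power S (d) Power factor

Step 1 — Angular frequency: ω = 2π·f = 2π·3170 = 1.992e+04 rad/s.
Step 2 — Component impedances:
  R: Z = R = 50 Ω
  L: Z = jωL = j·1.992e+04·0.0185 = 0 + j368.5 Ω
Step 3 — Series combination: Z_total = R + L = 50 + j368.5 Ω = 371.9∠82.3° Ω.
Step 4 — Source phasor: V = 20.4∠-155.2° V = -18.52 - j8.557 V.
Step 5 — Current: I = V / Z = -0.0295 + j0.04625 A = 0.05486∠122.5° A.
Step 6 — Complex power: S = V·I* = 0.1505 + j1.109 VA.
Step 7 — Real power: P = Re(S) = 0.1505 W.
Step 8 — Reactive power: Q = Im(S) = 1.109 VAR.
Step 9 — Apparent power: |S| = 1.119 VA.
Step 10 — Power factor: PF = P/|S| = 0.1345 (lagging).

(a) P = 0.1505 W  (b) Q = 1.109 VAR  (c) S = 1.119 VA  (d) PF = 0.1345 (lagging)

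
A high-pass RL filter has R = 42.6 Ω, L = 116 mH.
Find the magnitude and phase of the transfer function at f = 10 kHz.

Step 1 — Angular frequency: ω = 2π·1e+04 = 6.283e+04 rad/s.
Step 2 — Transfer function: H(jω) = jωL/(R + jωL).
Step 3 — Numerator jωL = j·7288; denominator R + jωL = 42.6 + j7288.
Step 4 — H = 1 + j0.005845.
Step 5 — Magnitude: |H| = 1 (-0.0 dB); phase: φ = 0.3°.

|H| = 1 (-0.0 dB), φ = 0.3°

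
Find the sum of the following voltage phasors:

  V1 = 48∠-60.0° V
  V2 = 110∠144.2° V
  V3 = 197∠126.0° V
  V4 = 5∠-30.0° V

Step 1 — Convert each phasor to rectangular form:
  V1 = 48·(cos(-60.0°) + j·sin(-60.0°)) = 24 - j41.57 V
  V2 = 110·(cos(144.2°) + j·sin(144.2°)) = -89.22 + j64.35 V
  V3 = 197·(cos(126.0°) + j·sin(126.0°)) = -115.8 + j159.4 V
  V4 = 5·(cos(-30.0°) + j·sin(-30.0°)) = 4.33 - j2.5 V
Step 2 — Sum components: V_total = -176.7 + j179.7 V.
Step 3 — Convert to polar: |V_total| = 252 V, ∠V_total = 134.5°.

V_total = 252∠134.5° V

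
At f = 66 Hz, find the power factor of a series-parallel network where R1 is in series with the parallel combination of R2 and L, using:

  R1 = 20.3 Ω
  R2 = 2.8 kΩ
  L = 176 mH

Step 1 — Angular frequency: ω = 2π·f = 2π·66 = 414.7 rad/s.
Step 2 — Component impedances:
  R1: Z = R = 20.3 Ω
  R2: Z = R = 2800 Ω
  L: Z = jωL = j·414.7·0.176 = 0 + j72.99 Ω
Step 3 — Parallel branch: R2 || L = 1/(1/R2 + 1/L) = 1.901 + j72.94 Ω.
Step 4 — Series with R1: Z_total = R1 + (R2 || L) = 22.2 + j72.94 Ω = 76.24∠73.1° Ω.
Step 5 — Power factor: PF = cos(φ) = Re(Z)/|Z| = 22.2/76.24 = 0.2912.
Step 6 — Type: Im(Z) = 72.94 ⇒ lagging (phase φ = 73.1°).

PF = 0.2912 (lagging, φ = 73.1°)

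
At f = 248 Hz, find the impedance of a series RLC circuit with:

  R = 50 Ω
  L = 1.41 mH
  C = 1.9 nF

Step 1 — Angular frequency: ω = 2π·f = 2π·248 = 1558 rad/s.
Step 2 — Component impedances:
  R: Z = R = 50 Ω
  L: Z = jωL = j·1558·0.00141 = 0 + j2.197 Ω
  C: Z = 1/(jωC) = -j/(ω·C) = 0 - j3.378e+05 Ω
Step 3 — Series combination: Z_total = R + L + C = 50 - j3.378e+05 Ω = 3.378e+05∠-90.0° Ω.

Z = 50 - j3.378e+05 Ω = 3.378e+05∠-90.0° Ω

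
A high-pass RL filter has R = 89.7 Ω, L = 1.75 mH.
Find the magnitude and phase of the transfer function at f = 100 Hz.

Step 1 — Angular frequency: ω = 2π·100 = 628.3 rad/s.
Step 2 — Transfer function: H(jω) = jωL/(R + jωL).
Step 3 — Numerator jωL = j·1.1; denominator R + jωL = 89.7 + j1.1.
Step 4 — H = 0.0001502 + j0.01226.
Step 5 — Magnitude: |H| = 0.01226 (-38.2 dB); phase: φ = 89.3°.

|H| = 0.01226 (-38.2 dB), φ = 89.3°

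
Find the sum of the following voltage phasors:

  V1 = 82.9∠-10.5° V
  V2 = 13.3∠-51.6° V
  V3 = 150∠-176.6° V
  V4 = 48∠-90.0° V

Step 1 — Convert each phasor to rectangular form:
  V1 = 82.9·(cos(-10.5°) + j·sin(-10.5°)) = 81.51 - j15.11 V
  V2 = 13.3·(cos(-51.6°) + j·sin(-51.6°)) = 8.261 - j10.42 V
  V3 = 150·(cos(-176.6°) + j·sin(-176.6°)) = -149.7 - j8.896 V
  V4 = 48·(cos(-90.0°) + j·sin(-90.0°)) = 0 - j48 V
Step 2 — Sum components: V_total = -59.96 - j82.43 V.
Step 3 — Convert to polar: |V_total| = 101.9 V, ∠V_total = -126.0°.

V_total = 101.9∠-126.0° V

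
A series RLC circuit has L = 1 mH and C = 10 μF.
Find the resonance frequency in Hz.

Step 1 — Resonance condition Im(Z)=0 gives ω₀ = 1/√(LC).
Step 2 — ω₀ = 1/√(0.001·1e-05) = 1e+04 rad/s.
Step 3 — f₀ = ω₀/(2π) = 1592 Hz.

f₀ = 1592 Hz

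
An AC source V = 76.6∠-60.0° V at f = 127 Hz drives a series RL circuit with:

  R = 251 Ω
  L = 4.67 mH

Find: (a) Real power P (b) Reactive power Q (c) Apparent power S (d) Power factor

Step 1 — Angular frequency: ω = 2π·f = 2π·127 = 798 rad/s.
Step 2 — Component impedances:
  R: Z = R = 251 Ω
  L: Z = jωL = j·798·0.00467 = 0 + j3.726 Ω
Step 3 — Series combination: Z_total = R + L = 251 + j3.726 Ω = 251∠0.9° Ω.
Step 4 — Source phasor: V = 76.6∠-60.0° V = 38.3 - j66.34 V.
Step 5 — Current: I = V / Z = 0.1486 - j0.2665 A = 0.3051∠-60.9° A.
Step 6 — Complex power: S = V·I* = 23.37 + j0.347 VA.
Step 7 — Real power: P = Re(S) = 23.37 W.
Step 8 — Reactive power: Q = Im(S) = 0.347 VAR.
Step 9 — Apparent power: |S| = 23.37 VA.
Step 10 — Power factor: PF = P/|S| = 0.9999 (lagging).

(a) P = 23.37 W  (b) Q = 0.347 VAR  (c) S = 23.37 VA  (d) PF = 0.9999 (lagging)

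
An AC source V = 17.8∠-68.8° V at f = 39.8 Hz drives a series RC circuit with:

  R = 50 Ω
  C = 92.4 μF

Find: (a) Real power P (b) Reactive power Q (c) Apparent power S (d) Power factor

Step 1 — Angular frequency: ω = 2π·f = 2π·39.8 = 250.1 rad/s.
Step 2 — Component impedances:
  R: Z = R = 50 Ω
  C: Z = 1/(jωC) = -j/(ω·C) = 0 - j43.28 Ω
Step 3 — Series combination: Z_total = R + C = 50 - j43.28 Ω = 66.13∠-40.9° Ω.
Step 4 — Source phasor: V = 17.8∠-68.8° V = 6.437 - j16.6 V.
Step 5 — Current: I = V / Z = 0.2378 - j0.126 A = 0.2692∠-27.9° A.
Step 6 — Complex power: S = V·I* = 3.623 - j3.136 VA.
Step 7 — Real power: P = Re(S) = 3.623 W.
Step 8 — Reactive power: Q = Im(S) = -3.136 VAR.
Step 9 — Apparent power: |S| = 4.791 VA.
Step 10 — Power factor: PF = P/|S| = 0.7561 (leading).

(a) P = 3.623 W  (b) Q = -3.136 VAR  (c) S = 4.791 VA  (d) PF = 0.7561 (leading)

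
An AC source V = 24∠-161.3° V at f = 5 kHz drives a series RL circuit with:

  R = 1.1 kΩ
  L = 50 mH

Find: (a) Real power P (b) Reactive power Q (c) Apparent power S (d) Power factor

Step 1 — Angular frequency: ω = 2π·f = 2π·5000 = 3.142e+04 rad/s.
Step 2 — Component impedances:
  R: Z = R = 1100 Ω
  L: Z = jωL = j·3.142e+04·0.05 = 0 + j1571 Ω
Step 3 — Series combination: Z_total = R + L = 1100 + j1571 Ω = 1918∠55.0° Ω.
Step 4 — Source phasor: V = 24∠-161.3° V = -22.73 - j7.695 V.
Step 5 — Current: I = V / Z = -0.01009 + j0.007409 A = 0.01252∠143.7° A.
Step 6 — Complex power: S = V·I* = 0.1723 + j0.246 VA.
Step 7 — Real power: P = Re(S) = 0.1723 W.
Step 8 — Reactive power: Q = Im(S) = 0.246 VAR.
Step 9 — Apparent power: |S| = 0.3004 VA.
Step 10 — Power factor: PF = P/|S| = 0.5736 (lagging).

(a) P = 0.1723 W  (b) Q = 0.246 VAR  (c) S = 0.3004 VA  (d) PF = 0.5736 (lagging)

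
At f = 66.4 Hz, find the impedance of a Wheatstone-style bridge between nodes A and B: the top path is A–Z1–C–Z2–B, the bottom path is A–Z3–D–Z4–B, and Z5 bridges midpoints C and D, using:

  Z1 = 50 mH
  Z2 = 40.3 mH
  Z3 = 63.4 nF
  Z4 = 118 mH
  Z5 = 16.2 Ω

Step 1 — Angular frequency: ω = 2π·f = 2π·66.4 = 417.2 rad/s.
Step 2 — Component impedances:
  Z1: Z = jωL = j·417.2·0.05 = 0 + j20.86 Ω
  Z2: Z = jωL = j·417.2·0.0403 = 0 + j16.81 Ω
  Z3: Z = 1/(jωC) = -j/(ω·C) = 0 - j3.781e+04 Ω
  Z4: Z = jωL = j·417.2·0.118 = 0 + j49.23 Ω
  Z5: Z = R = 16.2 Ω
Step 3 — Bridge requires nodal analysis (the Z5 bridge couples midpoints C and D, so the two paths cannot be reduced to a simple series/parallel combination). Setting node B to ground and injecting 1 A at node A, the 3-node admittance system at A, C, D solves to V_A = Z_AB = 0.9948 + j33.65 Ω = 33.66∠88.3° Ω.

Z = 0.9948 + j33.65 Ω = 33.66∠88.3° Ω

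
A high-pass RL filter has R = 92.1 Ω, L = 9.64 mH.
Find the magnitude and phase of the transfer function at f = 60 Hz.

Step 1 — Angular frequency: ω = 2π·60 = 377 rad/s.
Step 2 — Transfer function: H(jω) = jωL/(R + jωL).
Step 3 — Numerator jωL = j·3.634; denominator R + jωL = 92.1 + j3.634.
Step 4 — H = 0.001555 + j0.0394.
Step 5 — Magnitude: |H| = 0.03943 (-28.1 dB); phase: φ = 87.7°.

|H| = 0.03943 (-28.1 dB), φ = 87.7°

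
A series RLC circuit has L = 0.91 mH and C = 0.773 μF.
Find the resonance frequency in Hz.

Step 1 — Resonance condition Im(Z)=0 gives ω₀ = 1/√(LC).
Step 2 — ω₀ = 1/√(0.00091·7.73e-07) = 3.77e+04 rad/s.
Step 3 — f₀ = ω₀/(2π) = 6001 Hz.

f₀ = 6001 Hz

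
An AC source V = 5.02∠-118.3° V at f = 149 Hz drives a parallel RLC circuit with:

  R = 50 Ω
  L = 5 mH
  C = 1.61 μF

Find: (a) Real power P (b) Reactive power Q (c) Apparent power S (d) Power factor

Step 1 — Angular frequency: ω = 2π·f = 2π·149 = 936.2 rad/s.
Step 2 — Component impedances:
  R: Z = R = 50 Ω
  L: Z = jωL = j·936.2·0.005 = 0 + j4.681 Ω
  C: Z = 1/(jωC) = -j/(ω·C) = 0 - j663.4 Ω
Step 3 — Parallel combination: 1/Z_total = 1/R + 1/L + 1/C; Z_total = 0.4406 + j4.673 Ω = 4.693∠84.6° Ω.
Step 4 — Source phasor: V = 5.02∠-118.3° V = -2.38 - j4.42 V.
Step 5 — Current: I = V / Z = -0.9852 + j0.4164 A = 1.07∠157.1° A.
Step 6 — Complex power: S = V·I* = 0.504 + j5.346 VA.
Step 7 — Real power: P = Re(S) = 0.504 W.
Step 8 — Reactive power: Q = Im(S) = 5.346 VAR.
Step 9 — Apparent power: |S| = 5.369 VA.
Step 10 — Power factor: PF = P/|S| = 0.09387 (lagging).

(a) P = 0.504 W  (b) Q = 5.346 VAR  (c) S = 5.369 VA  (d) PF = 0.09387 (lagging)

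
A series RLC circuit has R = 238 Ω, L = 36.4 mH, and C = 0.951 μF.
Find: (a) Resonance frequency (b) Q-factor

Step 1 — Resonance condition Im(Z)=0 gives ω₀ = 1/√(LC).
Step 2 — ω₀ = 1/√(0.0364·9.51e-07) = 5375 rad/s.
Step 3 — f₀ = ω₀/(2π) = 855.4 Hz.
Step 4 — Series Q: Q = ω₀L/R = 5375·0.0364/238 = 0.822.

(a) f₀ = 855.4 Hz  (b) Q = 0.822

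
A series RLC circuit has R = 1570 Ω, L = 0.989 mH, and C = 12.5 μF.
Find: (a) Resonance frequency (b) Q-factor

Step 1 — Resonance condition Im(Z)=0 gives ω₀ = 1/√(LC).
Step 2 — ω₀ = 1/√(0.000989·1.25e-05) = 8994 rad/s.
Step 3 — f₀ = ω₀/(2π) = 1431 Hz.
Step 4 — Series Q: Q = ω₀L/R = 8994·0.000989/1570 = 0.005666.

(a) f₀ = 1431 Hz  (b) Q = 0.005666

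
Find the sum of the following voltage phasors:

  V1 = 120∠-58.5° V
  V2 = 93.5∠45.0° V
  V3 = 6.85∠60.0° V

Step 1 — Convert each phasor to rectangular form:
  V1 = 120·(cos(-58.5°) + j·sin(-58.5°)) = 62.7 - j102.3 V
  V2 = 93.5·(cos(45.0°) + j·sin(45.0°)) = 66.11 + j66.11 V
  V3 = 6.85·(cos(60.0°) + j·sin(60.0°)) = 3.425 + j5.932 V
Step 2 — Sum components: V_total = 132.2 - j30.27 V.
Step 3 — Convert to polar: |V_total| = 135.7 V, ∠V_total = -12.9°.

V_total = 135.7∠-12.9° V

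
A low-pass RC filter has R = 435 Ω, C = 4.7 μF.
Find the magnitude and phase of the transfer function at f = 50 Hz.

Step 1 — Angular frequency: ω = 2π·50 = 314.2 rad/s.
Step 2 — Transfer function: H(jω) = 1/(1 + jωRC).
Step 3 — Denominator: 1 + jωRC = 1 + j·314.2·435·4.7e-06 = 1 + j0.6423.
Step 4 — H = 0.7079 - j0.4547.
Step 5 — Magnitude: |H| = 0.8414 (-1.5 dB); phase: φ = -32.7°.

|H| = 0.8414 (-1.5 dB), φ = -32.7°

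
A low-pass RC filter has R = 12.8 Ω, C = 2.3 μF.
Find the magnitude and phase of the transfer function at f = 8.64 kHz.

Step 1 — Angular frequency: ω = 2π·8640 = 5.429e+04 rad/s.
Step 2 — Transfer function: H(jω) = 1/(1 + jωRC).
Step 3 — Denominator: 1 + jωRC = 1 + j·5.429e+04·12.8·2.3e-06 = 1 + j1.598.
Step 4 — H = 0.2814 - j0.4497.
Step 5 — Magnitude: |H| = 0.5304 (-5.5 dB); phase: φ = -58.0°.

|H| = 0.5304 (-5.5 dB), φ = -58.0°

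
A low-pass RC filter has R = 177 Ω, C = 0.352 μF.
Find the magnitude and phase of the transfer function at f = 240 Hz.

Step 1 — Angular frequency: ω = 2π·240 = 1508 rad/s.
Step 2 — Transfer function: H(jω) = 1/(1 + jωRC).
Step 3 — Denominator: 1 + jωRC = 1 + j·1508·177·3.52e-07 = 1 + j0.09395.
Step 4 — H = 0.9913 - j0.09313.
Step 5 — Magnitude: |H| = 0.9956 (-0.0 dB); phase: φ = -5.4°.

|H| = 0.9956 (-0.0 dB), φ = -5.4°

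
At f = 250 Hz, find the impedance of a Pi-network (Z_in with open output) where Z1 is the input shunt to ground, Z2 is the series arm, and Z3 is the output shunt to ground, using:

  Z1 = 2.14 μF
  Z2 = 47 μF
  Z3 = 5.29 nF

Step 1 — Angular frequency: ω = 2π·f = 2π·250 = 1571 rad/s.
Step 2 — Component impedances:
  Z1: Z = 1/(jωC) = -j/(ω·C) = 0 - j297.5 Ω
  Z2: Z = 1/(jωC) = -j/(ω·C) = 0 - j13.55 Ω
  Z3: Z = 1/(jωC) = -j/(ω·C) = 0 - j1.203e+05 Ω
Step 3 — With open output, the series arm Z2 and the output shunt Z3 appear in series to ground: Z2 + Z3 = 0 - j1.204e+05 Ω.
Step 4 — Parallel with input shunt Z1: Z_in = Z1 || (Z2 + Z3) = 0 - j296.8 Ω = 296.8∠-90.0° Ω.

Z = 0 - j296.8 Ω = 296.8∠-90.0° Ω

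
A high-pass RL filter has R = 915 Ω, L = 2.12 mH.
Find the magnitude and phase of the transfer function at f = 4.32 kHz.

Step 1 — Angular frequency: ω = 2π·4320 = 2.714e+04 rad/s.
Step 2 — Transfer function: H(jω) = jωL/(R + jωL).
Step 3 — Numerator jωL = j·57.54; denominator R + jωL = 915 + j57.54.
Step 4 — H = 0.00394 + j0.06264.
Step 5 — Magnitude: |H| = 0.06277 (-24.0 dB); phase: φ = 86.4°.

|H| = 0.06277 (-24.0 dB), φ = 86.4°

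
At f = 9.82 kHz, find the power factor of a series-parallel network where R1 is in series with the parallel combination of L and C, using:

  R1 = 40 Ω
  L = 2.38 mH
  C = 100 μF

Step 1 — Angular frequency: ω = 2π·f = 2π·9820 = 6.17e+04 rad/s.
Step 2 — Component impedances:
  R1: Z = R = 40 Ω
  L: Z = jωL = j·6.17e+04·0.00238 = 0 + j146.8 Ω
  C: Z = 1/(jωC) = -j/(ω·C) = 0 - j0.1621 Ω
Step 3 — Parallel branch: L || C = 1/(1/L + 1/C) = 0 - j0.1623 Ω.
Step 4 — Series with R1: Z_total = R1 + (L || C) = 40 - j0.1623 Ω = 40∠-0.2° Ω.
Step 5 — Power factor: PF = cos(φ) = Re(Z)/|Z| = 40/40 = 1.
Step 6 — Type: Im(Z) = -0.1623 ⇒ leading (phase φ = -0.2°).

PF = 1 (leading, φ = -0.2°)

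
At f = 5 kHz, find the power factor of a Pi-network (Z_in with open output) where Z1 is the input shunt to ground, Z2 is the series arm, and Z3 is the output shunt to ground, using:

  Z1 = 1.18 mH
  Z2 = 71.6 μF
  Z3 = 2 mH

Step 1 — Angular frequency: ω = 2π·f = 2π·5000 = 3.142e+04 rad/s.
Step 2 — Component impedances:
  Z1: Z = jωL = j·3.142e+04·0.00118 = 0 + j37.07 Ω
  Z2: Z = 1/(jωC) = -j/(ω·C) = 0 - j0.4446 Ω
  Z3: Z = jωL = j·3.142e+04·0.002 = 0 + j62.83 Ω
Step 3 — With open output, the series arm Z2 and the output shunt Z3 appear in series to ground: Z2 + Z3 = 0 + j62.39 Ω.
Step 4 — Parallel with input shunt Z1: Z_in = Z1 || (Z2 + Z3) = 0 + j23.25 Ω = 23.25∠90.0° Ω.
Step 5 — Power factor: PF = cos(φ) = Re(Z)/|Z| = -0/23.25 = -0.
Step 6 — Type: Im(Z) = 23.25 ⇒ lagging (phase φ = 90.0°).

PF = -0 (lagging, φ = 90.0°)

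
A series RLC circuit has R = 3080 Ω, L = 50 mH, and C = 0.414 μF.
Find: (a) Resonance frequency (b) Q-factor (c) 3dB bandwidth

Step 1 — Resonance condition Im(Z)=0 gives ω₀ = 1/√(LC).
Step 2 — ω₀ = 1/√(0.05·4.14e-07) = 6950 rad/s.
Step 3 — f₀ = ω₀/(2π) = 1106 Hz.
Step 4 — Series Q: Q = ω₀L/R = 6950·0.05/3080 = 0.1128.
Step 5 — 3dB bandwidth: Δω = ω₀/Q = 6.16e+04 rad/s; BW = Δω/(2π) = 9804 Hz.

(a) f₀ = 1106 Hz  (b) Q = 0.1128  (c) BW = 9804 Hz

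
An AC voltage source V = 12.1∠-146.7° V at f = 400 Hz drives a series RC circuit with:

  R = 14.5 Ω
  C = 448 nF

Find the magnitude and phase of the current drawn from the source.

Step 1 — Angular frequency: ω = 2π·f = 2π·400 = 2513 rad/s.
Step 2 — Component impedances:
  R: Z = R = 14.5 Ω
  C: Z = 1/(jωC) = -j/(ω·C) = 0 - j888.1 Ω
Step 3 — Series combination: Z_total = R + C = 14.5 - j888.1 Ω = 888.3∠-89.1° Ω.
Step 4 — Source phasor: V = 12.1∠-146.7° V = -10.11 - j6.643 V.
Step 5 — Ohm's law: I = V / Z_total = (-10.11 - j6.643) / (14.5 - j888.1) = 0.007292 - j0.01151 A.
Step 6 — Convert to polar: |I| = 0.01362 A, ∠I = -57.6°.

I = 0.01362∠-57.6° A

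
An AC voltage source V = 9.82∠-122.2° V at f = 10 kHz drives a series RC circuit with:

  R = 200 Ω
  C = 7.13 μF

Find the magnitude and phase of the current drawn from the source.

Step 1 — Angular frequency: ω = 2π·f = 2π·1e+04 = 6.283e+04 rad/s.
Step 2 — Component impedances:
  R: Z = R = 200 Ω
  C: Z = 1/(jωC) = -j/(ω·C) = 0 - j2.232 Ω
Step 3 — Series combination: Z_total = R + C = 200 - j2.232 Ω = 200∠-0.6° Ω.
Step 4 — Source phasor: V = 9.82∠-122.2° V = -5.233 - j8.31 V.
Step 5 — Ohm's law: I = V / Z_total = (-5.233 - j8.31) / (200 - j2.232) = -0.0257 - j0.04183 A.
Step 6 — Convert to polar: |I| = 0.0491 A, ∠I = -121.6°.

I = 0.0491∠-121.6° A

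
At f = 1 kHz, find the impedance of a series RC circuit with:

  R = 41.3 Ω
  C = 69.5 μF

Step 1 — Angular frequency: ω = 2π·f = 2π·1000 = 6283 rad/s.
Step 2 — Component impedances:
  R: Z = R = 41.3 Ω
  C: Z = 1/(jωC) = -j/(ω·C) = 0 - j2.29 Ω
Step 3 — Series combination: Z_total = R + C = 41.3 - j2.29 Ω = 41.36∠-3.2° Ω.

Z = 41.3 - j2.29 Ω = 41.36∠-3.2° Ω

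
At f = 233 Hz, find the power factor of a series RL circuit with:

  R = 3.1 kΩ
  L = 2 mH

Step 1 — Angular frequency: ω = 2π·f = 2π·233 = 1464 rad/s.
Step 2 — Component impedances:
  R: Z = R = 3100 Ω
  L: Z = jωL = j·1464·0.002 = 0 + j2.928 Ω
Step 3 — Series combination: Z_total = R + L = 3100 + j2.928 Ω = 3100∠0.1° Ω.
Step 4 — Power factor: PF = cos(φ) = Re(Z)/|Z| = 3100/3100 = 1.
Step 5 — Type: Im(Z) = 2.928 ⇒ lagging (phase φ = 0.1°).

PF = 1 (lagging, φ = 0.1°)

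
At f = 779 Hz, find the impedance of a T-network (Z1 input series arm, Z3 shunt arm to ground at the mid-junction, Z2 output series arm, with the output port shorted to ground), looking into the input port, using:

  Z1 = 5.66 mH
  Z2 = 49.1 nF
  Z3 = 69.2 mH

Step 1 — Angular frequency: ω = 2π·f = 2π·779 = 4895 rad/s.
Step 2 — Component impedances:
  Z1: Z = jωL = j·4895·0.00566 = 0 + j27.7 Ω
  Z2: Z = 1/(jωC) = -j/(ω·C) = 0 - j4161 Ω
  Z3: Z = jωL = j·4895·0.0692 = 0 + j338.7 Ω
Step 3 — With the output port shorted to ground, the output series arm Z2 runs from the junction to ground; the shunt arm Z3 also runs from the junction to ground. They appear in parallel: Z3 || Z2 = 0 + j368.7 Ω.
Step 4 — Series with input arm Z1: Z_in = Z1 + (Z3 || Z2) = 0 + j396.4 Ω = 396.4∠90.0° Ω.

Z = 0 + j396.4 Ω = 396.4∠90.0° Ω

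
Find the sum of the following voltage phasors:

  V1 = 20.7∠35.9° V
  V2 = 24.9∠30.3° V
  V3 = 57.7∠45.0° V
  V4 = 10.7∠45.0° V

Step 1 — Convert each phasor to rectangular form:
  V1 = 20.7·(cos(35.9°) + j·sin(35.9°)) = 16.77 + j12.14 V
  V2 = 24.9·(cos(30.3°) + j·sin(30.3°)) = 21.5 + j12.56 V
  V3 = 57.7·(cos(45.0°) + j·sin(45.0°)) = 40.8 + j40.8 V
  V4 = 10.7·(cos(45.0°) + j·sin(45.0°)) = 7.566 + j7.566 V
Step 2 — Sum components: V_total = 86.63 + j73.07 V.
Step 3 — Convert to polar: |V_total| = 113.3 V, ∠V_total = 40.1°.

V_total = 113.3∠40.1° V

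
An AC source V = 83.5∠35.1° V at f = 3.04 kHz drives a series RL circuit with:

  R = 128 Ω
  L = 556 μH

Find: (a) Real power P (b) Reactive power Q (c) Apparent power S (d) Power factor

Step 1 — Angular frequency: ω = 2π·f = 2π·3040 = 1.91e+04 rad/s.
Step 2 — Component impedances:
  R: Z = R = 128 Ω
  L: Z = jωL = j·1.91e+04·0.000556 = 0 + j10.62 Ω
Step 3 — Series combination: Z_total = R + L = 128 + j10.62 Ω = 128.4∠4.7° Ω.
Step 4 — Source phasor: V = 83.5∠35.1° V = 68.32 + j48.01 V.
Step 5 — Current: I = V / Z = 0.561 + j0.3286 A = 0.6501∠30.4° A.
Step 6 — Complex power: S = V·I* = 54.1 + j4.489 VA.
Step 7 — Real power: P = Re(S) = 54.1 W.
Step 8 — Reactive power: Q = Im(S) = 4.489 VAR.
Step 9 — Apparent power: |S| = 54.28 VA.
Step 10 — Power factor: PF = P/|S| = 0.9966 (lagging).

(a) P = 54.1 W  (b) Q = 4.489 VAR  (c) S = 54.28 VA  (d) PF = 0.9966 (lagging)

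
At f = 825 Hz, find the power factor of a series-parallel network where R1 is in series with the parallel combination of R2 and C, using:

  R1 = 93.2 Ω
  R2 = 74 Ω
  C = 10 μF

Step 1 — Angular frequency: ω = 2π·f = 2π·825 = 5184 rad/s.
Step 2 — Component impedances:
  R1: Z = R = 93.2 Ω
  R2: Z = R = 74 Ω
  C: Z = 1/(jωC) = -j/(ω·C) = 0 - j19.29 Ω
Step 3 — Parallel branch: R2 || C = 1/(1/R2 + 1/C) = 4.709 - j18.06 Ω.
Step 4 — Series with R1: Z_total = R1 + (R2 || C) = 97.91 - j18.06 Ω = 99.56∠-10.5° Ω.
Step 5 — Power factor: PF = cos(φ) = Re(Z)/|Z| = 97.91/99.56 = 0.9834.
Step 6 — Type: Im(Z) = -18.06 ⇒ leading (phase φ = -10.5°).

PF = 0.9834 (leading, φ = -10.5°)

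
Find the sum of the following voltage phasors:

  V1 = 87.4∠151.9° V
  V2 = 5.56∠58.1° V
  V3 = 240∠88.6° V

Step 1 — Convert each phasor to rectangular form:
  V1 = 87.4·(cos(151.9°) + j·sin(151.9°)) = -77.1 + j41.17 V
  V2 = 5.56·(cos(58.1°) + j·sin(58.1°)) = 2.938 + j4.72 V
  V3 = 240·(cos(88.6°) + j·sin(88.6°)) = 5.864 + j239.9 V
Step 2 — Sum components: V_total = -68.3 + j285.8 V.
Step 3 — Convert to polar: |V_total| = 293.9 V, ∠V_total = 103.4°.

V_total = 293.9∠103.4° V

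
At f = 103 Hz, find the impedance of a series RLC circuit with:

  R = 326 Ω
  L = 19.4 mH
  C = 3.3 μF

Step 1 — Angular frequency: ω = 2π·f = 2π·103 = 647.2 rad/s.
Step 2 — Component impedances:
  R: Z = R = 326 Ω
  L: Z = jωL = j·647.2·0.0194 = 0 + j12.56 Ω
  C: Z = 1/(jωC) = -j/(ω·C) = 0 - j468.2 Ω
Step 3 — Series combination: Z_total = R + L + C = 326 - j455.7 Ω = 560.3∠-54.4° Ω.

Z = 326 - j455.7 Ω = 560.3∠-54.4° Ω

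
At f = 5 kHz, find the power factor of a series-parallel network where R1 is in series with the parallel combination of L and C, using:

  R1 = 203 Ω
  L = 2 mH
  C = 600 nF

Step 1 — Angular frequency: ω = 2π·f = 2π·5000 = 3.142e+04 rad/s.
Step 2 — Component impedances:
  R1: Z = R = 203 Ω
  L: Z = jωL = j·3.142e+04·0.002 = 0 + j62.83 Ω
  C: Z = 1/(jωC) = -j/(ω·C) = 0 - j53.05 Ω
Step 3 — Parallel branch: L || C = 1/(1/L + 1/C) = 0 - j340.8 Ω.
Step 4 — Series with R1: Z_total = R1 + (L || C) = 203 - j340.8 Ω = 396.7∠-59.2° Ω.
Step 5 — Power factor: PF = cos(φ) = Re(Z)/|Z| = 203/396.7 = 0.5117.
Step 6 — Type: Im(Z) = -340.8 ⇒ leading (phase φ = -59.2°).

PF = 0.5117 (leading, φ = -59.2°)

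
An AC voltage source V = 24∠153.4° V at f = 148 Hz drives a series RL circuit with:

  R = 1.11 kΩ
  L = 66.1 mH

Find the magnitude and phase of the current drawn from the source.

Step 1 — Angular frequency: ω = 2π·f = 2π·148 = 929.9 rad/s.
Step 2 — Component impedances:
  R: Z = R = 1110 Ω
  L: Z = jωL = j·929.9·0.0661 = 0 + j61.47 Ω
Step 3 — Series combination: Z_total = R + L = 1110 + j61.47 Ω = 1112∠3.2° Ω.
Step 4 — Source phasor: V = 24∠153.4° V = -21.46 + j10.75 V.
Step 5 — Ohm's law: I = V / Z_total = (-21.46 + j10.75) / (1110 + j61.47) = -0.01874 + j0.01072 A.
Step 6 — Convert to polar: |I| = 0.02159 A, ∠I = 150.2°.

I = 0.02159∠150.2° A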